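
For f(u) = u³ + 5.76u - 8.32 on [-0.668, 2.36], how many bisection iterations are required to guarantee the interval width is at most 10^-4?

Initial width b − a = 2.36 − -0.668 = 3.028000.
After n steps the width is (b−a)/2^n; need (b−a)/2^n ≤ 10^-4.
So n ≥ log₂(3.028000/10^-4) = log₂(30280.0000) ≈ 14.8861.
Hence n = 15.

15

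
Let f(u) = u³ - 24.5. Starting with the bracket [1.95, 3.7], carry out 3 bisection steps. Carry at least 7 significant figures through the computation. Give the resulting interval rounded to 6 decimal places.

f(1.950000) = -17.085125, f(3.700000) = 26.153000 (opposite signs)
step 1: m = 2.825000, f(m) = -1.954734 < 0 → root in [2.825000, 3.700000]
step 2: m = 3.262500, f(m) = 10.225744 > 0 → root in [2.825000, 3.262500]
step 3: m = 3.043750, f(m) = 3.698560 > 0 → root in [2.825000, 3.043750]

[2.825000, 3.043750]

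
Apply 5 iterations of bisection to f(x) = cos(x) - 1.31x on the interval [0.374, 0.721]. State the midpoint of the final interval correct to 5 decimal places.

0.61798

f(0.374000) = 0.440933, f(0.721000) = -0.193364 (opposite signs)
step 1: m = 0.547500, f(m) = 0.136604 > 0 → root in [0.547500, 0.721000]
step 2: m = 0.634250, f(m) = -0.025351 < 0 → root in [0.547500, 0.634250]
step 3: m = 0.590875, f(m) = 0.056407 > 0 → root in [0.590875, 0.634250]
step 4: m = 0.612563, f(m) = 0.015720 > 0 → root in [0.612563, 0.634250]
step 5: m = 0.623406, f(m) = -0.004768 < 0 → root in [0.612563, 0.623406]
Midpoint of [0.612563, 0.623406] = 0.617984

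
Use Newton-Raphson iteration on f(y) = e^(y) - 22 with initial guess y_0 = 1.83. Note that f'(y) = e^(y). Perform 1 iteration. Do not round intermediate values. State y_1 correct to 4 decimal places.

Newton update: y ← y − f(y)/f'(y).
y_0 = 1.830000: f = -15.766113, f' = 6.233887 → y_1 = 1.830000 - (-15.766113)/(6.233887) = 4.359098

4.3591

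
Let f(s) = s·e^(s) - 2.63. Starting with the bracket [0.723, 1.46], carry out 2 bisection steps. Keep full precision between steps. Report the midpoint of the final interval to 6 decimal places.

0.999375

f(0.723000) = -1.140182, f(1.460000) = 3.656701 (opposite signs)
step 1: m = 1.091500, f(m) = 0.621293 > 0 → root in [0.723000, 1.091500]
step 2: m = 0.907250, f(m) = -0.382288 < 0 → root in [0.907250, 1.091500]
Midpoint of [0.907250, 1.091500] = 0.999375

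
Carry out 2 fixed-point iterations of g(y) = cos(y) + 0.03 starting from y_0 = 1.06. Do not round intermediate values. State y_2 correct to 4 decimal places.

y_1 = g(1.060000) = 0.518872
y_2 = g(0.518872) = 0.898379

0.8984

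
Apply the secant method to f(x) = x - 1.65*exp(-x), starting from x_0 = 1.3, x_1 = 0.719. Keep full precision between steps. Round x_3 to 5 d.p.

f(x_0) = 0.850323, f(x_1) = -0.084945
x_2 = 0.719000 - (-0.084945)·(0.719000 - 1.300000)/(-0.084945 - (0.850323)) = 0.771769; f(x_2) = 0.009147
x_3 = 0.771769 - (0.009147)·(0.771769 - 0.719000)/(0.009147 - (-0.084945)) = 0.766639; f(x_3) = 0.000095

0.76664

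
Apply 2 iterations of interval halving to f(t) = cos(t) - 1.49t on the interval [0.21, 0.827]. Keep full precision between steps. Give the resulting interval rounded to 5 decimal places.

[0.51850, 0.67275]

f(0.210000) = 0.665131, f(0.827000) = -0.555143 (opposite signs)
step 1: m = 0.518500, f(m) = 0.095999 > 0 → root in [0.518500, 0.827000]
step 2: m = 0.672750, f(m) = -0.220287 < 0 → root in [0.518500, 0.672750]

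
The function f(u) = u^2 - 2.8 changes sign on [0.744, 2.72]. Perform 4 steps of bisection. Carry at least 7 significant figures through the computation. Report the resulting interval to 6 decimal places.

f(0.744000) = -2.246464, f(2.720000) = 4.598400 (opposite signs)
step 1: m = 1.732000, f(m) = 0.199824 > 0 → root in [0.744000, 1.732000]
step 2: m = 1.238000, f(m) = -1.267356 < 0 → root in [1.238000, 1.732000]
step 3: m = 1.485000, f(m) = -0.594775 < 0 → root in [1.485000, 1.732000]
step 4: m = 1.608500, f(m) = -0.212728 < 0 → root in [1.608500, 1.732000]

[1.608500, 1.732000]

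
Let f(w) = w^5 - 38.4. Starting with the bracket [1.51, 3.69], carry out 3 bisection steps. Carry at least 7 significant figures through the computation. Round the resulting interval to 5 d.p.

f(1.510000) = -30.549727, f(3.690000) = 645.719281 (opposite signs)
step 1: m = 2.600000, f(m) = 80.413760 > 0 → root in [1.510000, 2.600000]
step 2: m = 2.055000, f(m) = -1.751253 < 0 → root in [2.055000, 2.600000]
step 3: m = 2.327500, f(m) = 29.904363 > 0 → root in [2.055000, 2.327500]

[2.05500, 2.32750]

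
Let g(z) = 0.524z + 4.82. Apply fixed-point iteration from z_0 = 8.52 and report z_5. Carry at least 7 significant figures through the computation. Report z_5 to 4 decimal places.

10.0626

z_1 = g(8.520000) = 9.284480
z_2 = g(9.284480) = 9.685068
z_3 = g(9.685068) = 9.894975
z_4 = g(9.894975) = 10.004967
z_5 = g(10.004967) = 10.062603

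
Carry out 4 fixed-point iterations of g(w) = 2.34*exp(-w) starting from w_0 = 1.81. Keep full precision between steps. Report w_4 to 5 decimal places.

1.45585

w_1 = g(1.810000) = 0.382951
w_2 = g(0.382951) = 1.595521
w_3 = g(1.595521) = 0.474559
w_4 = g(0.474559) = 1.455853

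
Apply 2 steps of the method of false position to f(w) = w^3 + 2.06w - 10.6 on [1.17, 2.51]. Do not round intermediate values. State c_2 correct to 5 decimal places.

f(1.170000) = -6.588187, f(2.510000) = 10.383851
step 1: c = 1.690160, f(c) = -2.290093 < 0 → new bracket [1.690160, 2.510000]
step 2: c = 1.838299, f(c) = -0.600859 < 0 → new bracket [1.838299, 2.510000]

1.83830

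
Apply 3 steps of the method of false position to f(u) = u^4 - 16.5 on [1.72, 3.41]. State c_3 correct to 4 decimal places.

f(1.720000) = -7.747869, f(3.410000) = 118.712710
step 1: c = 1.823541, f(c) = -5.442360 < 0 → new bracket [1.823541, 3.410000]
step 2: c = 1.893084, f(c) = -3.656613 < 0 → new bracket [1.893084, 3.410000]
step 3: c = 1.938412, f(c) = -2.381631 < 0 → new bracket [1.938412, 3.410000]

1.9384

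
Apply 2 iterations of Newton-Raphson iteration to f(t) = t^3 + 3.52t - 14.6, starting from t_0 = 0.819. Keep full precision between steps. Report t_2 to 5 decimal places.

f'(t) = 3t^2 + 3.52
t_0 = 0.819000: f = -11.167767, f' = 5.532283 → t_1 = 0.819000 - (-11.167767)/(5.532283) = 2.837654
t_1 = 2.837654: f = 18.238135, f' = 27.676845 → t_2 = 2.837654 - (18.238135)/(27.676845) = 2.178687

2.17869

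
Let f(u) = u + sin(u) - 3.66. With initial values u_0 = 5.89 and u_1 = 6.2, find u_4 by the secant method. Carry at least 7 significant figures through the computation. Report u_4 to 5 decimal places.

4.67205

Secant update: u_(k+1) = u_k − f(u_k)·(u_k − u_(k-1))/(f(u_k) − f(u_(k-1))).
f(u_0) = 1.846867, f(u_1) = 2.456911
u_2 = 6.200000 - (2.456911)·(6.200000 - 5.890000)/(2.456911 - (1.846867)) = 4.951495; f(u_2) = 0.319944
u_3 = 4.951495 - (0.319944)·(4.951495 - 6.200000)/(0.319944 - (2.456911)) = 4.764570; f(u_3) = 0.105931
u_4 = 4.764570 - (0.105931)·(4.764570 - 4.951495)/(0.105931 - (0.319944)) = 4.672047; f(u_4) = 0.012861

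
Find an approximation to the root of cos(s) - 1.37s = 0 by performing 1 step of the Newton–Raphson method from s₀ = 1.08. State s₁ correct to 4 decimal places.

0.6323

Newton update: s ← s − f(s)/f'(s).
f'(s) = -sin(s) - 1.37
s_0 = 1.080000: f = -1.008272, f' = -2.251958 → s_1 = 1.080000 - (-1.008272)/(-2.251958) = 0.632269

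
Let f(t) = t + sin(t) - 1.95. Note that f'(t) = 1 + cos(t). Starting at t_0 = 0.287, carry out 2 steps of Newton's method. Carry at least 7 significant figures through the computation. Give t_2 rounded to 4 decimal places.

1.0701

t_0 = 0.287000: f = -1.379924, f' = 1.959097 → t_1 = 0.287000 - (-1.379924)/(1.959097) = 0.991367
t_1 = 0.991367: f = -0.121858, f' = 1.547546 → t_2 = 0.991367 - (-0.121858)/(1.547546) = 1.070110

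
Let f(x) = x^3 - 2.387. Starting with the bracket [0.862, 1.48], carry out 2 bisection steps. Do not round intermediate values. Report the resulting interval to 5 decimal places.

[1.32550, 1.48000]

f(0.862000) = -1.746496, f(1.480000) = 0.854792 (opposite signs)
step 1: m = 1.171000, f(m) = -0.781277 < 0 → root in [1.171000, 1.480000]
step 2: m = 1.325500, f(m) = -0.058162 < 0 → root in [1.325500, 1.480000]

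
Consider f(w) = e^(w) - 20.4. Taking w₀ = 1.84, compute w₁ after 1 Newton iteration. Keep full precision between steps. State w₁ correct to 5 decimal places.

Newton update: w ← w − f(w)/f'(w).
f'(w) = e^(w)
w_0 = 1.840000: f = -14.103462, f' = 6.296538 → w_1 = 1.840000 - (-14.103462)/(6.296538) = 4.079875

4.07988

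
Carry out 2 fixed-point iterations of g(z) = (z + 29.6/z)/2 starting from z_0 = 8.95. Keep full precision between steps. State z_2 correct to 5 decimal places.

5.47921

z_1 = g(8.950000) = 6.128631
z_2 = g(6.128631) = 5.479210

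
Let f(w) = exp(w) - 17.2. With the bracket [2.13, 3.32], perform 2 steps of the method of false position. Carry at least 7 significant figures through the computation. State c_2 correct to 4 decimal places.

f(2.130000) = -8.785133, f(3.320000) = 10.460351
step 1: c = 2.673208, f(c) = -2.713627 < 0 → new bracket [2.673208, 3.320000]
step 2: c = 2.806437, f(c) = -0.649157 < 0 → new bracket [2.806437, 3.320000]

2.8064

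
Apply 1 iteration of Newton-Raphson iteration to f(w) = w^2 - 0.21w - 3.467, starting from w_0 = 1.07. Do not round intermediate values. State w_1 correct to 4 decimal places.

f'(w) = 2w - 0.21
w_0 = 1.070000: f = -2.546800, f' = 1.930000 → w_1 = 1.070000 - (-2.546800)/(1.930000) = 2.389585

2.3896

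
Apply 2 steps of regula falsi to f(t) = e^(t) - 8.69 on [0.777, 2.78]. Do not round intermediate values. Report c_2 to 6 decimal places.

2.030270

False-position update: c = (a·f(b) − b·f(a))/(f(b) − f(a)); replace the endpoint whose sign matches f(c).
f(0.777000) = -6.515062, f(2.780000) = 7.429021
step 1: c = 1.712857, f(c) = -3.145219 < 0 → new bracket [1.712857, 2.780000]
step 2: c = 2.030270, f(c) = -1.073859 < 0 → new bracket [2.030270, 2.780000]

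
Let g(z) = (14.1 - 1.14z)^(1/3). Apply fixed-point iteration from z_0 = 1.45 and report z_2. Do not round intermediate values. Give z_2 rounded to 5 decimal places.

2.25443

z_1 = g(1.450000) = 2.317510
z_2 = g(2.317510) = 2.254430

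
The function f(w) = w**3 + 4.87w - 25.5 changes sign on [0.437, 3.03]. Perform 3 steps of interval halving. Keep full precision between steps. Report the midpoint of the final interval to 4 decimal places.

2.5438

f(0.437000) = -23.288357, f(3.030000) = 17.074227 (opposite signs)
step 1: m = 1.733500, f(m) = -11.848649 < 0 → root in [1.733500, 3.030000]
step 2: m = 2.381750, f(m) = -0.389846 < 0 → root in [2.381750, 3.030000]
step 3: m = 2.705875, f(m) = 7.489377 > 0 → root in [2.381750, 2.705875]
Midpoint of [2.381750, 2.705875] = 2.543812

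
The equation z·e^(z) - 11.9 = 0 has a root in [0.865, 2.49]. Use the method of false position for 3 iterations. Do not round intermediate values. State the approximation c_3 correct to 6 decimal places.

1.796544

f(0.865000) = -9.845620, f(2.490000) = 18.132578
step 1: c = 1.436843, f(c) = -5.854640 < 0 → new bracket [1.436843, 2.490000]
step 2: c = 1.693890, f(c) = -2.684210 < 0 → new bracket [1.693890, 2.490000]
step 3: c = 1.796544, f(c) = -1.069033 < 0 → new bracket [1.796544, 2.490000]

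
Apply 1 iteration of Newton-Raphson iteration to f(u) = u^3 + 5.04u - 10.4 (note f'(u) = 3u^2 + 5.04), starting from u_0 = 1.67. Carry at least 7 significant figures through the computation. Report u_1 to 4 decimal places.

1.4705

u_0 = 1.670000: f = 2.674263, f' = 13.406700 → u_1 = 1.670000 - (2.674263)/(13.406700) = 1.470528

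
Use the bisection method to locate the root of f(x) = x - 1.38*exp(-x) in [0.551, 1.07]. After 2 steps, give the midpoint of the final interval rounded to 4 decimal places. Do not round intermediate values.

f(0.551000) = -0.244395, f(1.070000) = 0.596648 (opposite signs)
step 1: m = 0.810500, f(m) = 0.196903 > 0 → root in [0.551000, 0.810500]
step 2: m = 0.680750, f(m) = -0.017857 < 0 → root in [0.680750, 0.810500]
Midpoint of [0.680750, 0.810500] = 0.745625

0.7456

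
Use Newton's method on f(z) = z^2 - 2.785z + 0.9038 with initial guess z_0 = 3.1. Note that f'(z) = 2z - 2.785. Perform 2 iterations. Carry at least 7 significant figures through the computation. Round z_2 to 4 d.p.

Newton update: z ← z − f(z)/f'(z).
z_0 = 3.100000: f = 1.880300, f' = 3.415000 → z_1 = 3.100000 - (1.880300)/(3.415000) = 2.549400
z_1 = 2.549400: f = 0.303161, f' = 2.313799 → z_2 = 2.549400 - (0.303161)/(2.313799) = 2.418377

2.4184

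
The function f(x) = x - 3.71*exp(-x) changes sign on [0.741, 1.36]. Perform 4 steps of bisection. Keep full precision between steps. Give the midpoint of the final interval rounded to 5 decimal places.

1.14722

f(0.741000) = -1.027323, f(1.360000) = 0.407789 (opposite signs)
step 1: m = 1.050500, f(m) = -0.247120 < 0 → root in [1.050500, 1.360000]
step 2: m = 1.205250, f(m) = 0.093671 > 0 → root in [1.050500, 1.205250]
step 3: m = 1.127875, f(m) = -0.073128 < 0 → root in [1.127875, 1.205250]
step 4: m = 1.166562, f(m) = 0.011136 > 0 → root in [1.127875, 1.166562]
Midpoint of [1.127875, 1.166562] = 1.147219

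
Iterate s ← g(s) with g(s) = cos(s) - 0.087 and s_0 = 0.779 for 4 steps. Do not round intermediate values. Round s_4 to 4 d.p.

s_1 = g(0.779000) = 0.624616
s_2 = g(0.624616) = 0.724187
s_3 = g(0.724187) = 0.662038
s_4 = g(0.662038) = 0.701741

0.7017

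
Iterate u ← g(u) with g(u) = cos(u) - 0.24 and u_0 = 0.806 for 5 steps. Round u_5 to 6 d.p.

u_1 = g(0.806000) = 0.452390
u_2 = g(0.452390) = 0.659405
u_3 = g(0.659405) = 0.550357
u_4 = g(0.550357) = 0.612338
u_5 = g(0.612338) = 0.578306

0.578306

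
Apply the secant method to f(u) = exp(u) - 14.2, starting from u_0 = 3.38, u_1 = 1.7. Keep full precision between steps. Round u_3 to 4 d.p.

f(u_0) = 15.170771, f(u_1) = -8.726053
u_2 = 1.700000 - (-8.726053)·(1.700000 - 3.380000)/(-8.726053 - (15.170771)) = 2.313461; f(u_2) = -4.090648
u_3 = 2.313461 - (-4.090648)·(2.313461 - 1.700000)/(-4.090648 - (-8.726053)) = 2.854827; f(u_3) = 3.171439

2.8548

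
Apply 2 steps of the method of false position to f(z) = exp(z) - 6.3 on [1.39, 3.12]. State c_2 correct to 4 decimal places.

f(1.390000) = -2.285150, f(3.120000) = 16.346380
step 1: c = 1.602184, f(c) = -1.336139 < 0 → new bracket [1.602184, 3.120000]
step 2: c = 1.716874, f(c) = -0.732901 < 0 → new bracket [1.716874, 3.120000]

1.7169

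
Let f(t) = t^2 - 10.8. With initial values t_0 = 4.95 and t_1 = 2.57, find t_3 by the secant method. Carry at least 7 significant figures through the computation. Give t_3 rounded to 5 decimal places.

3.30626

f(t_0) = 13.702500, f(t_1) = -4.195100
t_2 = 2.570000 - (-4.195100)·(2.570000 - 4.950000)/(-4.195100 - (13.702500)) = 3.127859; f(t_2) = -1.016498
t_3 = 3.127859 - (-1.016498)·(3.127859 - 2.570000)/(-1.016498 - (-4.195100)) = 3.306259; f(t_3) = 0.131349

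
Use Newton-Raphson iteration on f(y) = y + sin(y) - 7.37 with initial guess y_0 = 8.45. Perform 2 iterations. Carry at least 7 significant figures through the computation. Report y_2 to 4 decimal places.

f'(y) = 1 + cos(y)
y_0 = 8.450000: f = 1.907577, f' = 0.438648 → y_1 = 8.450000 - (1.907577)/(0.438648) = 4.101236
y_1 = 4.101236: f = -4.087751, f' = 0.426188 → y_2 = 4.101236 - (-4.087751)/(0.426188) = 13.692660

13.6927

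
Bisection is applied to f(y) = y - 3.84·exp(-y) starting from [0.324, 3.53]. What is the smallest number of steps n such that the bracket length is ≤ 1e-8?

29

Initial width b − a = 3.53 − 0.324 = 3.206000.
After n steps the width is (b−a)/2^n; need (b−a)/2^n ≤ 1e-8.
So n ≥ log₂(3.206000/1e-8) = log₂(320600000.0000) ≈ 28.2562.
Hence n = 29.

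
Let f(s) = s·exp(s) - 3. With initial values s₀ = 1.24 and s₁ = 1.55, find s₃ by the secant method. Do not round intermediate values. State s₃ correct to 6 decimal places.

1.068212

Secant update: s_(k+1) = s_k − f(s_k)·(s_k − s_(k-1))/(f(s_k) − f(s_(k-1))).
f(s_0) = 1.284961, f(s_1) = 4.302779
s_2 = 1.550000 - (4.302779)·(1.550000 - 1.240000)/(4.302779 - (1.284961)) = 1.108005; f(s_2) = 0.355382
s_3 = 1.108005 - (0.355382)·(1.108005 - 1.550000)/(0.355382 - (4.302779)) = 1.068212; f(s_3) = 0.108681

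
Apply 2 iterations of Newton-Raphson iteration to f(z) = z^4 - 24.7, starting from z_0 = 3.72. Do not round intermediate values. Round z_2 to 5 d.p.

2.43306

Newton update: z ← z − f(z)/f'(z).
f'(z) = 4z^3
z_0 = 3.720000: f = 166.801315, f' = 205.915392 → z_1 = 3.720000 - (166.801315)/(205.915392) = 2.909952
z_1 = 2.909952: f = 47.004004, f' = 98.563825 → z_2 = 2.909952 - (47.004004)/(98.563825) = 2.433063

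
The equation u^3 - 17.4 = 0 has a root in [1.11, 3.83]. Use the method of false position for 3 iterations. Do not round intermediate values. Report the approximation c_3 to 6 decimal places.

False-position update: c = (a·f(b) − b·f(a))/(f(b) − f(a)); replace the endpoint whose sign matches f(c).
f(1.110000) = -16.032369, f(3.830000) = 38.781887
step 1: c = 1.905560, f(c) = -10.480606 < 0 → new bracket [1.905560, 3.830000]
step 2: c = 2.314985, f(c) = -4.993632 < 0 → new bracket [2.314985, 3.830000]
step 3: c = 2.487808, f(c) = -2.002479 < 0 → new bracket [2.487808, 3.830000]

2.487808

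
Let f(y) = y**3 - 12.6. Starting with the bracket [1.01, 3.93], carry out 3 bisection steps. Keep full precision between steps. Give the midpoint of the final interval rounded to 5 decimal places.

2.28750

f(1.010000) = -11.569699, f(3.930000) = 48.098457 (opposite signs)
step 1: m = 2.470000, f(m) = 2.469223 > 0 → root in [1.010000, 2.470000]
step 2: m = 1.740000, f(m) = -7.331976 < 0 → root in [1.740000, 2.470000]
step 3: m = 2.105000, f(m) = -3.272692 < 0 → root in [2.105000, 2.470000]
Midpoint of [2.105000, 2.470000] = 2.287500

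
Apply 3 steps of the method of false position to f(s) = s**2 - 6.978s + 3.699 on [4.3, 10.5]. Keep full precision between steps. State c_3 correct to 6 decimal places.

f(4.300000) = -7.816400, f(10.500000) = 40.680000
step 1: c = 5.299284, f(c) = -5.196993 < 0 → new bracket [5.299284, 10.500000]
step 2: c = 5.888426, f(c) = -2.716874 < 0 → new bracket [5.888426, 10.500000]
step 3: c = 6.177135, f(c) = -1.248049 < 0 → new bracket [6.177135, 10.500000]

6.177135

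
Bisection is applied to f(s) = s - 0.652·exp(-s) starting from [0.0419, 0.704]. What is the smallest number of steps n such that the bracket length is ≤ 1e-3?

10

Initial width b − a = 0.704 − 0.0419 = 0.662100.
After n steps the width is (b−a)/2^n; need (b−a)/2^n ≤ 1e-3.
So n ≥ log₂(0.662100/1e-3) = log₂(662.1000) ≈ 9.3709.
Hence n = 10.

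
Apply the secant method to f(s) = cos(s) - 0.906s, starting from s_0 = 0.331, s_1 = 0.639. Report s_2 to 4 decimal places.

Secant update: s_(k+1) = s_k − f(s_k)·(s_k − s_(k-1))/(f(s_k) − f(s_(k-1))).
f(s_0) = 0.645832, f(s_1) = 0.223759
s_2 = 0.639000 - (0.223759)·(0.639000 - 0.331000)/(0.223759 - (0.645832)) = 0.802284; f(s_2) = -0.031802

0.8023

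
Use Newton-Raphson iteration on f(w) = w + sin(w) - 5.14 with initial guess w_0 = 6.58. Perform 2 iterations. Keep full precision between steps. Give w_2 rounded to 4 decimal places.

5.6949

f'(w) = 1 + cos(w)
w_0 = 6.580000: f = 1.732476, f' = 1.956273 → w_1 = 6.580000 - (1.732476)/(1.956273) = 5.694400
w_1 = 5.694400: f = -0.000952, f' = 1.831616 → w_2 = 5.694400 - (-0.000952)/(1.831616) = 5.694919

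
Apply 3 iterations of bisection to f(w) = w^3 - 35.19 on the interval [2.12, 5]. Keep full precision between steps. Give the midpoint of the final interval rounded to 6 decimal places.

3.380000

f(2.120000) = -25.661872, f(5.000000) = 89.810000 (opposite signs)
step 1: m = 3.560000, f(m) = 9.928016 > 0 → root in [2.120000, 3.560000]
step 2: m = 2.840000, f(m) = -12.283696 < 0 → root in [2.840000, 3.560000]
step 3: m = 3.200000, f(m) = -2.422000 < 0 → root in [3.200000, 3.560000]
Midpoint of [3.200000, 3.560000] = 3.380000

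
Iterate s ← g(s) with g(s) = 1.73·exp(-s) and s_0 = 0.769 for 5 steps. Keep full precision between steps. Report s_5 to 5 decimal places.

0.79285

s_1 = g(0.769000) = 0.801814
s_2 = g(0.801814) = 0.775930
s_3 = g(0.775930) = 0.796276
s_4 = g(0.796276) = 0.780239
s_5 = g(0.780239) = 0.792853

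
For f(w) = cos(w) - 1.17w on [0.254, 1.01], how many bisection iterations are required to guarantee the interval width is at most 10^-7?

Initial width b − a = 1.01 − 0.254 = 0.756000.
After n steps the width is (b−a)/2^n; need (b−a)/2^n ≤ 10^-7.
So n ≥ log₂(0.756000/10^-7) = log₂(7560000.0000) ≈ 22.8500.
Hence n = 23.

23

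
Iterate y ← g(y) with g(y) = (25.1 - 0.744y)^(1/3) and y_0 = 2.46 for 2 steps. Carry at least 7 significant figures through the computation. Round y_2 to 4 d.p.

2.8429

y_1 = g(2.460000) = 2.854942
y_2 = g(2.854942) = 2.842874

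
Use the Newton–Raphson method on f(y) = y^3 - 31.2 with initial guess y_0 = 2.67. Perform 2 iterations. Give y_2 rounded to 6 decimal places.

f'(y) = 3y^2
y_0 = 2.670000: f = -12.165837, f' = 21.386700 → y_1 = 2.670000 - (-12.165837)/(21.386700) = 3.238851
y_1 = 3.238851: f = 2.776039, f' = 31.470460 → y_2 = 3.238851 - (2.776039)/(31.470460) = 3.150640

3.150640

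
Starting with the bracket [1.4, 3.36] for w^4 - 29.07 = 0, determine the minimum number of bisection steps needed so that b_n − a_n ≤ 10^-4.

15

Initial width b − a = 3.36 − 1.4 = 1.960000.
After n steps the width is (b−a)/2^n; need (b−a)/2^n ≤ 10^-4.
So n ≥ log₂(1.960000/10^-4) = log₂(19600.0000) ≈ 14.2586.
Hence n = 15.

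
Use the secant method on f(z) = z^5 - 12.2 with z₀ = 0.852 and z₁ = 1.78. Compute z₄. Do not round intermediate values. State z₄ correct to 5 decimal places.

1.65565

Secant update: z_(k+1) = z_k − f(z_k)·(z_k − z_(k-1))/(f(z_k) − f(z_(k-1))).
f(z_0) = -11.751050, f(z_1) = 5.668990
z_2 = 1.780000 - (5.668990)·(1.780000 - 0.852000)/(5.668990 - (-11.751050)) = 1.478002; f(z_2) = -5.146988
z_3 = 1.478002 - (-5.146988)·(1.478002 - 1.780000)/(-5.146988 - (5.668990)) = 1.621713; f(z_3) = -0.983164
z_4 = 1.621713 - (-0.983164)·(1.621713 - 1.478002)/(-0.983164 - (-5.146988)) = 1.655647; f(z_4) = 0.240508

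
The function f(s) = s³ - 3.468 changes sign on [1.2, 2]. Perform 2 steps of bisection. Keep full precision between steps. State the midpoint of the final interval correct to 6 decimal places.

1.500000

f(1.200000) = -1.740000, f(2.000000) = 4.532000 (opposite signs)
step 1: m = 1.600000, f(m) = 0.628000 > 0 → root in [1.200000, 1.600000]
step 2: m = 1.400000, f(m) = -0.724000 < 0 → root in [1.400000, 1.600000]
Midpoint of [1.400000, 1.600000] = 1.500000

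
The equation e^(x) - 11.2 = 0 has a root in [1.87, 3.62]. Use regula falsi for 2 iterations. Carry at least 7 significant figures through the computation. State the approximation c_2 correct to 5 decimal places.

f(1.870000) = -4.711704, f(3.620000) = 26.137568
step 1: c = 2.137283, f(c) = -2.723625 < 0 → new bracket [2.137283, 3.620000]
step 2: c = 2.277207, f(c) = -1.450592 < 0 → new bracket [2.277207, 3.620000]

2.27721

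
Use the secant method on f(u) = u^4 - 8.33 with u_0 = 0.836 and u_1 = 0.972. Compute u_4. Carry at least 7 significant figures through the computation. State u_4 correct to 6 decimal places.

f(u_0) = -7.841544, f(u_1) = -7.437383
u_2 = 0.972000 - (-7.437383)·(0.972000 - 0.836000)/(-7.437383 - (-7.841544)) = 3.474675; f(u_2) = 137.436181
u_3 = 3.474675 - (137.436181)·(3.474675 - 0.972000)/(137.436181 - (-7.437383)) = 1.100480; f(u_3) = -6.863343
u_4 = 1.100480 - (-6.863343)·(1.100480 - 3.474675)/(-6.863343 - (137.436181)) = 1.213404; f(u_4) = -6.162186

1.213404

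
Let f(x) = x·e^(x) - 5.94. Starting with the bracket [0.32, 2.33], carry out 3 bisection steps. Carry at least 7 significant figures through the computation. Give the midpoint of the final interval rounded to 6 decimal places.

1.450625

f(0.320000) = -5.499319, f(2.330000) = 18.007604 (opposite signs)
step 1: m = 1.325000, f(m) = -0.955104 < 0 → root in [1.325000, 2.330000]
step 2: m = 1.827500, f(m) = 5.423982 > 0 → root in [1.325000, 1.827500]
step 3: m = 1.576250, f(m) = 1.683980 > 0 → root in [1.325000, 1.576250]
Midpoint of [1.325000, 1.576250] = 1.450625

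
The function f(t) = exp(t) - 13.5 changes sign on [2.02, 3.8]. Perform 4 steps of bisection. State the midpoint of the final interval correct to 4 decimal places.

f(2.020000) = -5.961675, f(3.800000) = 31.201184 (opposite signs)
step 1: m = 2.910000, f(m) = 4.856799 > 0 → root in [2.020000, 2.910000]
step 2: m = 2.465000, f(m) = -1.736518 < 0 → root in [2.465000, 2.910000]
step 3: m = 2.687500, f(m) = 1.194893 > 0 → root in [2.465000, 2.687500]
step 4: m = 2.576250, f(m) = -0.352258 < 0 → root in [2.576250, 2.687500]
Midpoint of [2.576250, 2.687500] = 2.631875

2.6319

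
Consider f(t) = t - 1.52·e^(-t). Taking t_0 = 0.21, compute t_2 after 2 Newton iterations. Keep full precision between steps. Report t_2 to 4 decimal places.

0.7306

Newton update: t ← t − f(t)/f'(t).
f'(t) = 1 + 1.52·e^(-t)
t_0 = 0.210000: f = -1.022088, f' = 2.232088 → t_1 = 0.210000 - (-1.022088)/(2.232088) = 0.667907
t_1 = 0.667907: f = -0.111520, f' = 1.779427 → t_2 = 0.667907 - (-0.111520)/(1.779427) = 0.730579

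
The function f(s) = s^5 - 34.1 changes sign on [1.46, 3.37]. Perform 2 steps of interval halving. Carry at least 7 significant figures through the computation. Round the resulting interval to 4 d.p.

[1.9375, 2.4150]

f(1.460000) = -27.466171, f(3.370000) = 400.559829 (opposite signs)
step 1: m = 2.415000, f(m) = 48.045859 > 0 → root in [1.460000, 2.415000]
step 2: m = 1.937500, f(m) = -6.797114 < 0 → root in [1.937500, 2.415000]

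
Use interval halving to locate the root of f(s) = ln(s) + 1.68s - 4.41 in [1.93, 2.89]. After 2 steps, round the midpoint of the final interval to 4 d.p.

f(1.930000) = -0.510080, f(2.890000) = 1.506457 (opposite signs)
step 1: m = 2.410000, f(m) = 0.518427 > 0 → root in [1.930000, 2.410000]
step 2: m = 2.170000, f(m) = 0.010327 > 0 → root in [1.930000, 2.170000]
Midpoint of [1.930000, 2.170000] = 2.050000

2.0500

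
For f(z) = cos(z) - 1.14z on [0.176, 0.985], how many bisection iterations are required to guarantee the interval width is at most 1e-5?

17

Initial width b − a = 0.985 − 0.176 = 0.809000.
After n steps the width is (b−a)/2^n; need (b−a)/2^n ≤ 1e-5.
So n ≥ log₂(0.809000/1e-5) = log₂(80900.0000) ≈ 16.3039.
Hence n = 17.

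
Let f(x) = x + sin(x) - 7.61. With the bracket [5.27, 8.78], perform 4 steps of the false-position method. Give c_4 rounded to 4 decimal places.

6.9736

f(5.270000) = -3.188522, f(8.780000) = 1.771021
step 1: c = 7.526601, f(c) = 0.863489 > 0 → new bracket [5.270000, 7.526601]
step 2: c = 7.045716, f(c) = 0.126470 > 0 → new bracket [5.270000, 7.045716]
step 3: c = 6.977971, f(c) = 0.008192 > 0 → new bracket [5.270000, 6.977971]
step 4: c = 6.973594, f(c) = 0.000447 > 0 → new bracket [5.270000, 6.973594]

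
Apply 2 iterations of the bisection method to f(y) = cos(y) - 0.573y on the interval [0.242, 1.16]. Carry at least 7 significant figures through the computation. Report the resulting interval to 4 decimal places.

f(0.242000) = 0.832195, f(1.160000) = -0.265340 (opposite signs)
step 1: m = 0.701000, f(m) = 0.362525 > 0 → root in [0.701000, 1.160000]
step 2: m = 0.930500, f(m) = 0.064257 > 0 → root in [0.930500, 1.160000]

[0.9305, 1.1600]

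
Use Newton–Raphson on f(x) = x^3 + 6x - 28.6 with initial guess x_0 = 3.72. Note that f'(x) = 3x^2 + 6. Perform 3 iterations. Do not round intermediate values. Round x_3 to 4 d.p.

x_0 = 3.720000: f = 45.198848, f' = 47.515200 → x_1 = 3.720000 - (45.198848)/(47.515200) = 2.768750
x_1 = 2.768750: f = 9.237664, f' = 28.997925 → x_2 = 2.768750 - (9.237664)/(28.997925) = 2.450187
x_2 = 2.450187: f = 0.810609, f' = 24.010246 → x_3 = 2.450187 - (0.810609)/(24.010246) = 2.416426

2.4164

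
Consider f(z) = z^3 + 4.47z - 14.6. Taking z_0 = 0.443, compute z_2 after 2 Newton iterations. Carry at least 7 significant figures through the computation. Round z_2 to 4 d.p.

2.1432

f'(z) = 3z^2 + 4.47
z_0 = 0.443000: f = -12.532852, f' = 5.058747 → z_1 = 0.443000 - (-12.532852)/(5.058747) = 2.920462
z_1 = 2.920462: f = 23.363362, f' = 30.057289 → z_2 = 2.920462 - (23.363362)/(30.057289) = 2.143167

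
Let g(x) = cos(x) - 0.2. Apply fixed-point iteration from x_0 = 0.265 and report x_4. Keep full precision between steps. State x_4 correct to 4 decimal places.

0.5856

x_1 = g(0.265000) = 0.765093
x_2 = g(0.765093) = 0.521318
x_3 = g(0.521318) = 0.667163
x_4 = g(0.667163) = 0.585580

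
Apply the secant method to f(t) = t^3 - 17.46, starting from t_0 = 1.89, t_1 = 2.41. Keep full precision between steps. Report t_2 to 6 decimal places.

Secant update: t_(k+1) = t_k − f(t_k)·(t_k − t_(k-1))/(f(t_k) − f(t_(k-1))).
f(t_0) = -10.708731, f(t_1) = -3.462479
t_2 = 2.410000 - (-3.462479)·(2.410000 - 1.890000)/(-3.462479 - (-10.708731)) = 2.658472; f(t_2) = 1.328675

2.658472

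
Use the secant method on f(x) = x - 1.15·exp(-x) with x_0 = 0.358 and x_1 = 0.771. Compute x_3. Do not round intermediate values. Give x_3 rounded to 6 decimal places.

f(x_0) = -0.445934, f(x_1) = 0.239067
x_2 = 0.771000 - (0.239067)·(0.771000 - 0.358000)/(0.239067 - (-0.445934)) = 0.626862; f(x_2) = 0.012456
x_3 = 0.626862 - (0.012456)·(0.626862 - 0.771000)/(0.012456 - (0.239067)) = 0.618939; f(x_3) = -0.000354

0.618939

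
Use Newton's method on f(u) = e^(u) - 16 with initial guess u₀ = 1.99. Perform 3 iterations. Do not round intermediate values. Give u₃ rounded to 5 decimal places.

f'(u) = e^(u)
u_0 = 1.990000: f = -8.684466, f' = 7.315534 → u_1 = 1.990000 - (-8.684466)/(7.315534) = 3.177127
u_1 = 3.177127: f = 7.977762, f' = 23.977762 → u_2 = 3.177127 - (7.977762)/(23.977762) = 2.844412
u_2 = 2.844412: f = 1.191443, f' = 17.191443 → u_3 = 2.844412 - (1.191443)/(17.191443) = 2.775107

2.77511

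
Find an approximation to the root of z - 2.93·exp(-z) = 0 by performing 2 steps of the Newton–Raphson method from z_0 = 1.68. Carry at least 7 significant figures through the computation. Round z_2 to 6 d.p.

f'(z) = 1 + 2.93·exp(-z)
z_0 = 1.680000: f = 1.133924, f' = 1.546076 → z_1 = 1.680000 - (1.133924)/(1.546076) = 0.946579
z_1 = 0.946579: f = -0.190455, f' = 2.137034 → z_2 = 0.946579 - (-0.190455)/(2.137034) = 1.035700

1.035700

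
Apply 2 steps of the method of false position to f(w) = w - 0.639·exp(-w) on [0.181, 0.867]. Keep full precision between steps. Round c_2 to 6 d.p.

0.420458

f(0.181000) = -0.352204, f(0.867000) = 0.598486
step 1: c = 0.435144, f(c) = 0.021601 > 0 → new bracket [0.181000, 0.435144]
step 2: c = 0.420458, f(c) = 0.000797 > 0 → new bracket [0.181000, 0.420458]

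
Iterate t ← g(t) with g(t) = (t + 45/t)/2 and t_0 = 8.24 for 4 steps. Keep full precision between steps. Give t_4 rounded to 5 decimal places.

t_1 = g(8.240000) = 6.850583
t_2 = g(6.850583) = 6.709683
t_3 = g(6.709683) = 6.708204
t_4 = g(6.708204) = 6.708204

6.70820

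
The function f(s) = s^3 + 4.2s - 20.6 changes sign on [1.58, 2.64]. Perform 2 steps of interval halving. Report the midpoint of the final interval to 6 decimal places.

2.242500

f(1.580000) = -10.019688, f(2.640000) = 8.887744 (opposite signs)
step 1: m = 2.110000, f(m) = -2.344069 < 0 → root in [2.110000, 2.640000]
step 2: m = 2.375000, f(m) = 2.771484 > 0 → root in [2.110000, 2.375000]
Midpoint of [2.110000, 2.375000] = 2.242500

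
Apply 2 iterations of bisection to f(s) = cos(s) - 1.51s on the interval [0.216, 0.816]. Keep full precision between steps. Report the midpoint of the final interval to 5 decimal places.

f(0.216000) = 0.650603, f(0.816000) = -0.547020 (opposite signs)
step 1: m = 0.516000, f(m) = 0.090640 > 0 → root in [0.516000, 0.816000]
step 2: m = 0.666000, f(m) = -0.219361 < 0 → root in [0.516000, 0.666000]
Midpoint of [0.516000, 0.666000] = 0.591000

0.59100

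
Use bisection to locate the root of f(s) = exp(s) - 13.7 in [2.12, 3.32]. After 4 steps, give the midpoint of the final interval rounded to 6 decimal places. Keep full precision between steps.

2.607500

f(2.120000) = -5.368863, f(3.320000) = 13.960351 (opposite signs)
step 1: m = 2.720000, f(m) = 1.480322 > 0 → root in [2.120000, 2.720000]
step 2: m = 2.420000, f(m) = -2.454141 < 0 → root in [2.420000, 2.720000]
step 3: m = 2.570000, f(m) = -0.634176 < 0 → root in [2.570000, 2.720000]
step 4: m = 2.645000, f(m) = 0.383445 > 0 → root in [2.570000, 2.645000]
Midpoint of [2.570000, 2.645000] = 2.607500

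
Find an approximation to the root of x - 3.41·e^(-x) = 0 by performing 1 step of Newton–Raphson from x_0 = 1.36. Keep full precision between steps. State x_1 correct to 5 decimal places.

f'(x) = 1 + 3.41·e^(-x)
x_0 = 1.360000: f = 0.484787, f' = 1.875213 → x_1 = 1.360000 - (0.484787)/(1.875213) = 1.101476

1.10148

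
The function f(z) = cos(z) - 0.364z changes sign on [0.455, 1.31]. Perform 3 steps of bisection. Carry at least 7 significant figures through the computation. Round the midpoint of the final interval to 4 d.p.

f(0.455000) = 0.732641, f(1.310000) = -0.218990 (opposite signs)
step 1: m = 0.882500, f(m) = 0.313992 > 0 → root in [0.882500, 1.310000]
step 2: m = 1.096250, f(m) = 0.057900 > 0 → root in [1.096250, 1.310000]
step 3: m = 1.203125, f(m) = -0.078494 < 0 → root in [1.096250, 1.203125]
Midpoint of [1.096250, 1.203125] = 1.149687

1.1497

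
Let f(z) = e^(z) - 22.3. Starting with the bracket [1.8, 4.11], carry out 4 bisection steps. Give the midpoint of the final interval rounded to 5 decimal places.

3.17156

f(1.800000) = -16.250353, f(4.110000) = 38.646718 (opposite signs)
step 1: m = 2.955000, f(m) = -3.098277 < 0 → root in [2.955000, 4.110000]
step 2: m = 3.532500, f(m) = 11.909384 > 0 → root in [2.955000, 3.532500]
step 3: m = 3.243750, f(m) = 3.329653 > 0 → root in [2.955000, 3.243750]
step 4: m = 3.099375, f(m) = -0.115918 < 0 → root in [3.099375, 3.243750]
Midpoint of [3.099375, 3.243750] = 3.171563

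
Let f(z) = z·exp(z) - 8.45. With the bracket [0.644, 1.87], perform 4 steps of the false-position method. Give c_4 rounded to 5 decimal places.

1.63903

f(0.644000) = -7.223771, f(1.870000) = 3.683114
step 1: c = 1.455996, f(c) = -2.205597 < 0 → new bracket [1.455996, 1.870000]
step 2: c = 1.611060, f(c) = -0.381629 < 0 → new bracket [1.611060, 1.870000]
step 3: c = 1.635371, f(c) = -0.058323 < 0 → new bracket [1.635371, 1.870000]
step 4: c = 1.639028, f(c) = -0.008738 < 0 → new bracket [1.639028, 1.870000]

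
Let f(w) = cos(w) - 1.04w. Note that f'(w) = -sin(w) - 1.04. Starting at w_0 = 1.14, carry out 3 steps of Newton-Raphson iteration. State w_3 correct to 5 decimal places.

0.72177

Newton update: w ← w − f(w)/f'(w).
w_0 = 1.140000: f = -0.768005, f' = -1.948633 → w_1 = 1.140000 - (-0.768005)/(-1.948633) = 0.745875
w_1 = 0.745875: f = -0.041215, f' = -1.718615 → w_2 = 0.745875 - (-0.041215)/(-1.718615) = 0.721893
w_2 = 0.721893: f = -0.000213, f' = -1.700807 → w_3 = 0.721893 - (-0.000213)/(-1.700807) = 0.721768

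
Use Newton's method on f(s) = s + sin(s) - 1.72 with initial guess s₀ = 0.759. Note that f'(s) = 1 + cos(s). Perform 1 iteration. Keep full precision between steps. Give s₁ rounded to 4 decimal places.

s_0 = 0.759000: f = -0.272804, f' = 1.725525 → s_1 = 0.759000 - (-0.272804)/(1.725525) = 0.917099

0.9171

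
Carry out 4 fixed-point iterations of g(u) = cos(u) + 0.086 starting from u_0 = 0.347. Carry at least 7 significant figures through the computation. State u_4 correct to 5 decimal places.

u_1 = g(0.347000) = 1.026397
u_2 = g(1.026397) = 0.603904
u_3 = g(0.603904) = 0.909125
u_4 = g(0.909125) = 0.700436

0.70044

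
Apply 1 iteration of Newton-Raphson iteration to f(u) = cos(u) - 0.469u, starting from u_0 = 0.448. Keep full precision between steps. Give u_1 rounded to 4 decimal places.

1.2142

f'(u) = -sin(u) - 0.469
u_0 = 0.448000: f = 0.691203, f' = -0.902164 → u_1 = 0.448000 - (0.691203)/(-0.902164) = 1.214162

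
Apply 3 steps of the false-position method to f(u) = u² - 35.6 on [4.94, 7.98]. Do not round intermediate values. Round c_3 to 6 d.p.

5.963195

False-position update: c = (a·f(b) − b·f(a))/(f(b) − f(a)); replace the endpoint whose sign matches f(c).
f(4.940000) = -11.196400, f(7.980000) = 28.080400
step 1: c = 5.806594, f(c) = -1.883461 < 0 → new bracket [5.806594, 7.980000]
step 2: c = 5.943210, f(c) = -0.278257 < 0 → new bracket [5.943210, 7.980000]
step 3: c = 5.963195, f(c) = -0.040306 < 0 → new bracket [5.963195, 7.980000]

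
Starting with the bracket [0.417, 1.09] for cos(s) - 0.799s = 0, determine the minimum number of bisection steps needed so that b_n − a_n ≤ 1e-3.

Initial width b − a = 1.09 − 0.417 = 0.673000.
After n steps the width is (b−a)/2^n; need (b−a)/2^n ≤ 1e-3.
So n ≥ log₂(0.673000/1e-3) = log₂(673.0000) ≈ 9.3945.
Hence n = 10.

10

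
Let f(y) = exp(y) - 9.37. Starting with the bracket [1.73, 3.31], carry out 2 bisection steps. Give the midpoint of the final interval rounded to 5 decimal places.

f(1.730000) = -3.729346, f(3.310000) = 18.015125 (opposite signs)
step 1: m = 2.520000, f(m) = 3.058597 > 0 → root in [1.730000, 2.520000]
step 2: m = 2.125000, f(m) = -0.997103 < 0 → root in [2.125000, 2.520000]
Midpoint of [2.125000, 2.520000] = 2.322500

2.32250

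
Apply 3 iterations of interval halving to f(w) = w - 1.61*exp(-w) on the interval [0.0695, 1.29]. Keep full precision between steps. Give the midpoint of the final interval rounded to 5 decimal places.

f(0.069500) = -1.432405, f(1.290000) = 0.846814 (opposite signs)
step 1: m = 0.679750, f(m) = -0.136107 < 0 → root in [0.679750, 1.290000]
step 2: m = 0.984875, f(m) = 0.383563 > 0 → root in [0.679750, 0.984875]
step 3: m = 0.832313, f(m) = 0.131895 > 0 → root in [0.679750, 0.832313]
Midpoint of [0.679750, 0.832313] = 0.756031

0.75603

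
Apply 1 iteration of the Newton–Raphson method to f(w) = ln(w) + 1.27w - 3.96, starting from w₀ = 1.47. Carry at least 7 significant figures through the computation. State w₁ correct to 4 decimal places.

2.3457

f'(w) = 1/w + 1.27
w_0 = 1.470000: f = -1.707838, f' = 1.950272 → w_1 = 1.470000 - (-1.707838)/(1.950272) = 2.345692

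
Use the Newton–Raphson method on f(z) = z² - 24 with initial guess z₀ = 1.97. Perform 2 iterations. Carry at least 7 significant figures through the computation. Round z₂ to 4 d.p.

f'(z) = 2z
z_0 = 1.970000: f = -20.119100, f' = 3.940000 → z_1 = 1.970000 - (-20.119100)/(3.940000) = 7.076371
z_1 = 7.076371: f = 26.075020, f' = 14.152741 → z_2 = 7.076371 - (26.075020)/(14.152741) = 5.233970

5.2340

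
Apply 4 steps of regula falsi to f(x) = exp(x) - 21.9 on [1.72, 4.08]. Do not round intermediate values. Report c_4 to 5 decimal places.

3.03430

f(1.720000) = -16.315472, f(4.080000) = 37.245470
step 1: c = 2.438892, f(c) = -10.439669 < 0 → new bracket [2.438892, 4.080000]
step 2: c = 2.798178, f(c) = -5.485286 < 0 → new bracket [2.798178, 4.080000]
step 3: c = 2.962724, f(c) = -2.549393 < 0 → new bracket [2.962724, 4.080000]
step 4: c = 3.034300, f(c) = -1.113572 < 0 → new bracket [3.034300, 4.080000]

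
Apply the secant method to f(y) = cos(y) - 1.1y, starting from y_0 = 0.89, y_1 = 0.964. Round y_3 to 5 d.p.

0.69750

f(y_0) = -0.349588, f(y_1) = -0.490161
y_2 = 0.964000 - (-0.490161)·(0.964000 - 0.890000)/(-0.490161 - (-0.349588)) = 0.705971; f(y_2) = -0.015587
y_3 = 0.705971 - (-0.015587)·(0.705971 - 0.964000)/(-0.015587 - (-0.490161)) = 0.697497; f(y_3) = -0.000794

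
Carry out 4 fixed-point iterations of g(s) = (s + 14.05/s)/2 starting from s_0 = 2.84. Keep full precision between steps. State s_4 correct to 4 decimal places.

s_1 = g(2.840000) = 3.893592
s_2 = g(3.893592) = 3.751043
s_3 = g(3.751043) = 3.748334
s_4 = g(3.748334) = 3.748333

3.7483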